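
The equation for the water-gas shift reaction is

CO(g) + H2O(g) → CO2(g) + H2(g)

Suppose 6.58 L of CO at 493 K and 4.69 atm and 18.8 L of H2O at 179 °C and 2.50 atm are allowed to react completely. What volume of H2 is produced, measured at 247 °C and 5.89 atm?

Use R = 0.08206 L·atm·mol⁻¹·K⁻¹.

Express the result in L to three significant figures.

5.53 L

n(CO) = PV/RT = (4.69 × 6.58) / (0.08206 × 493) = 0.7628 mol
n(H2O) = PV/RT = (2.50 × 18.8) / (0.08206 × 452.15) = 1.267 mol
For 0.7628 mol CO, stoichiometry requires (1/1) × 0.7628 = 0.7628 mol H2O; 1.267 mol is available, so CO is limiting.
n(H2) = (1/1) × 0.7628 = 0.7628 mol
V(H2) = nRT/P = 0.7628 × 0.08206 × 520.15 / 5.89 = 5.528 L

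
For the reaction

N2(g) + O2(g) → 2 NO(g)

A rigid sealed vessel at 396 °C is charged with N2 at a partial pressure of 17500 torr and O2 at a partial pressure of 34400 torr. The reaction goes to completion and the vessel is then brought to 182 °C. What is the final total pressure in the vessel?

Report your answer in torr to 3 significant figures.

With V and T fixed, P_i ∝ n_i, so the mole ratios apply directly to partial pressures at 396 °C.
P(O2) required for 17500 torr of N2 = (1/1) × 17500 = 17500 torr; available 34400 torr, so N2 is limiting.
P(O2) remaining = 34400 − (1/1) × 17500 = 16900 torr
P(gaseous products) = (2)/1 × 17500 = 35000 torr
P_total at 396 °C = 16900 + 35000 = 51900 torr
Scaling to 182 °C: P = 51900 × 455.15/669.15 = 35300 torr

35300 torr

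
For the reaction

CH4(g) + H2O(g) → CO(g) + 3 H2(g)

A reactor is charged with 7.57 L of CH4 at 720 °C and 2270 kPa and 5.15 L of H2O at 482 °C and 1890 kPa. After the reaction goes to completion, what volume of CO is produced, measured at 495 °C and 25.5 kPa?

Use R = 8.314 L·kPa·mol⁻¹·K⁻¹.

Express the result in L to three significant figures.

n(CH4) = PV/RT = (2270 × 7.57) / (8.314 × 993.15) = 2.081 mol
n(H2O) = PV/RT = (1890 × 5.15) / (8.314 × 755.15) = 1.550 mol
For 2.081 mol CH4, stoichiometry requires (1/1) × 2.081 = 2.081 mol H2O; 1.550 mol is available, so H2O is limiting.
n(CO) = (1/1) × 1.550 = 1.550 mol
V(CO) = nRT/P = 1.550 × 8.314 × 768.15 / 25.5 = 388.2 L

388 L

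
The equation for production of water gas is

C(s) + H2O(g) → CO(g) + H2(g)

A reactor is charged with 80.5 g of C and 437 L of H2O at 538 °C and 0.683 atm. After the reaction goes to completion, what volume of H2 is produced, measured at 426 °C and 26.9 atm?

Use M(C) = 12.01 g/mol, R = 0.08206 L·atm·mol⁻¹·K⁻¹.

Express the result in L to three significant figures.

n(C) = 80.5 / 12.01 = 6.703 mol
n(H2O) = PV/RT = (0.683 × 437) / (0.08206 × 811.15) = 4.484 mol
For 6.703 mol C, stoichiometry requires (1/1) × 6.703 = 6.703 mol H2O; 4.484 mol is available, so H2O is limiting.
n(H2) = (1/1) × 4.484 = 4.484 mol
V(H2) = nRT/P = 4.484 × 0.08206 × 699.15 / 26.9 = 9.563 L

9.56 L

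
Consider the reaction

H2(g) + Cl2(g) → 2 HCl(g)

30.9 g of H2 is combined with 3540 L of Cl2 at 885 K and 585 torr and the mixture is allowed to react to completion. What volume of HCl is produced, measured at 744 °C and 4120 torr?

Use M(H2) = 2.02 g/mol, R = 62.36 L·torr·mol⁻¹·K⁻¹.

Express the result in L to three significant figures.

471 L

n(H2) = 30.9 / 2.02 = 15.30 mol
n(Cl2) = PV/RT = (585 × 3540) / (62.36 × 885) = 37.52 mol
For 15.30 mol H2, stoichiometry requires (1/1) × 15.30 = 15.30 mol Cl2; 37.52 mol is available, so H2 is limiting.
n(HCl) = (2/1) × 15.30 = 30.60 mol
V(HCl) = nRT/P = 30.60 × 62.36 × 1017.15 / 4120 = 471.1 L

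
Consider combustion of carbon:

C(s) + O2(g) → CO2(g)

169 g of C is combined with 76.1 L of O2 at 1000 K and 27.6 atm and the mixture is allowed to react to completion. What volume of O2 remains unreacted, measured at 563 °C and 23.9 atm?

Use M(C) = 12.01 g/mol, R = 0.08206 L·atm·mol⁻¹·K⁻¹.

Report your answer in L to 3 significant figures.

33.1 L

n(C) = 169 / 12.01 = 14.07 mol
n(O2) = PV/RT = (27.6 × 76.1) / (0.08206 × 1000) = 25.60 mol
For 14.07 mol C, stoichiometry requires (1/1) × 14.07 = 14.07 mol O2; 25.60 mol is available, so C is limiting.
n(O2) consumed = (1/1) × 14.07 = 14.07 mol; remaining = 25.60 − 14.07 = 11.53 mol
V(O2) = nRT/P = 11.53 × 0.08206 × 836.15 / 23.9 = 33.10 L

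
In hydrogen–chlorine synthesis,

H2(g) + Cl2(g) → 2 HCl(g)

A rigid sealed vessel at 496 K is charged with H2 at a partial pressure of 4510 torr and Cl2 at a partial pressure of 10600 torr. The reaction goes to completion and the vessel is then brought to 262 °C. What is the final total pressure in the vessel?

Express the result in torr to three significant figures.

With V and T fixed, P_i ∝ n_i, so the mole ratios apply directly to partial pressures at 496 K.
P(Cl2) required for 4510 torr of H2 = (1/1) × 4510 = 4510 torr; available 10600 torr, so H2 is limiting.
P(Cl2) remaining = 10600 − (1/1) × 4510 = 6090 torr
P(gaseous products) = (2)/1 × 4510 = 9020 torr
P_total at 496 K = 6090 + 9020 = 15110 torr
Scaling to 262 °C: P = 15110 × 535.15/496 = 16300 torr

16300 torr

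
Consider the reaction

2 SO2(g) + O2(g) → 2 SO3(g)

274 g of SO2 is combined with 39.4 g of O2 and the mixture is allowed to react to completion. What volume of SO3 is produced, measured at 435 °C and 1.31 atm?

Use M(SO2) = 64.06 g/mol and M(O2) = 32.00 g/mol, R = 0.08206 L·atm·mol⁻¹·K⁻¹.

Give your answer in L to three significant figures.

109 L

n(SO2) = 274 / 64.06 = 4.277 mol
n(O2) = 39.4 / 32.00 = 1.231 mol
For 4.277 mol SO2, stoichiometry requires (1/2) × 4.277 = 2.139 mol O2; 1.231 mol is available, so O2 is limiting.
n(SO3) = (2/1) × 1.231 = 2.462 mol
V(SO3) = nRT/P = 2.462 × 0.08206 × 708.15 / 1.31 = 109.2 L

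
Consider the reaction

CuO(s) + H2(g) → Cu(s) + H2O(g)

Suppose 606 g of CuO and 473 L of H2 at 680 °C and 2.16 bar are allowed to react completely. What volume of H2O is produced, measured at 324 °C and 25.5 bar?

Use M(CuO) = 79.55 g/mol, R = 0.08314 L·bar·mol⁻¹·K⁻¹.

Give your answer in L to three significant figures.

n(CuO) = 606 / 79.55 = 7.618 mol
n(H2) = PV/RT = (2.16 × 473) / (0.08314 × 953.15) = 12.89 mol
For 7.618 mol CuO, stoichiometry requires (1/1) × 7.618 = 7.618 mol H2; 12.89 mol is available, so CuO is limiting.
n(H2O) = (1/1) × 7.618 = 7.618 mol
V(H2O) = nRT/P = 7.618 × 0.08314 × 597.15 / 25.5 = 14.83 L

14.8 L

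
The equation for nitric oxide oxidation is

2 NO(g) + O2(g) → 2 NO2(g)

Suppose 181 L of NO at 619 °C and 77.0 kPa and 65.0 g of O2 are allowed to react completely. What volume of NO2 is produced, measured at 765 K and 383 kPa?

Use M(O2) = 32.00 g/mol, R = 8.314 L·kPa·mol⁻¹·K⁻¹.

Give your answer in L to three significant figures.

31.2 L

n(NO) = PV/RT = (77.0 × 181) / (8.314 × 892.15) = 1.879 mol
n(O2) = 65.0 / 32.00 = 2.031 mol
For 1.879 mol NO, stoichiometry requires (1/2) × 1.879 = 0.9395 mol O2; 2.031 mol is available, so NO is limiting.
n(NO2) = (2/2) × 1.879 = 1.879 mol
V(NO2) = nRT/P = 1.879 × 8.314 × 765 / 383 = 31.20 L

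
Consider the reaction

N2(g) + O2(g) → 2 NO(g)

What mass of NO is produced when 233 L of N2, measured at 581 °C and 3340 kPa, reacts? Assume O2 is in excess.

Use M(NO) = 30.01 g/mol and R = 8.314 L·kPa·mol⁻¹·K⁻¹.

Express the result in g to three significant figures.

6580 g

n(N2) = PV/RT = (3340 × 233) / (8.314 × 854.15) = 109.6 mol
n(NO) = (2/1) × 109.6 = 219.2 mol
m(NO) = 219.2 × 30.01 = 6578 g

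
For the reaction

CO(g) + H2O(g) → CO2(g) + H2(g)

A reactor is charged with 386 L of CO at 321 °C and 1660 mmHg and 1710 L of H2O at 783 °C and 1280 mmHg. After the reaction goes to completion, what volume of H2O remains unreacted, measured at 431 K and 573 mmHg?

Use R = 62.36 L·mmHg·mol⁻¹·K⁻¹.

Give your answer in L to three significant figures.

n(CO) = PV/RT = (1660 × 386) / (62.36 × 594.15) = 17.29 mol
n(H2O) = PV/RT = (1280 × 1710) / (62.36 × 1056.15) = 33.23 mol
For 17.29 mol CO, stoichiometry requires (1/1) × 17.29 = 17.29 mol H2O; 33.23 mol is available, so CO is limiting.
n(H2O) consumed = (1/1) × 17.29 = 17.29 mol; remaining = 33.23 − 17.29 = 15.94 mol
V(H2O) = nRT/P = 15.94 × 62.36 × 431 / 573 = 747.7 L

748 L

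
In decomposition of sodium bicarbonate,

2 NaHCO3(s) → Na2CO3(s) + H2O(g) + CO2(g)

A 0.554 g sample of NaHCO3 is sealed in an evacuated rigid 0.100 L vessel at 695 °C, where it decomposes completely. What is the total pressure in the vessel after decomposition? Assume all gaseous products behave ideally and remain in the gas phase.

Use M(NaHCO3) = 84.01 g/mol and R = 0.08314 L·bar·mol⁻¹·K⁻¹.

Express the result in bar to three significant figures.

5.31 bar

n(NaHCO3) = 0.554 / 84.01 = 0.006594 mol
n(gas produced) = (2/2) × 0.006594 = 0.006594 mol
P = nRT/V = 0.006594 × 0.08314 × 968.15 / 0.100 = 5.308 bar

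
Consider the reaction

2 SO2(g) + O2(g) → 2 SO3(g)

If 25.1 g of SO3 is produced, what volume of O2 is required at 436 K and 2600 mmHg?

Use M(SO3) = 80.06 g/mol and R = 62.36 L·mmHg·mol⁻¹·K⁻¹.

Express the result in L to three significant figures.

n(SO3) = 25.10 / 80.06 = 0.3135 mol
n(O2) = (1/2) × 0.3135 = 0.1568 mol
V = nRT/P = 0.1568 × 62.36 × 436 / 2600 = 1.640 L

1.64 L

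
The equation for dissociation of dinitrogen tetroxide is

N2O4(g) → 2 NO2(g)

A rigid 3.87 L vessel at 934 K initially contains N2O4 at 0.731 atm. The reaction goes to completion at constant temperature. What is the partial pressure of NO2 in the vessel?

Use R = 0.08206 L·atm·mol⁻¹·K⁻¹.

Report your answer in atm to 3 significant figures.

1.46 atm

n(N2O4)₀ = PV/RT = (0.731 × 3.87) / (0.08206 × 934) = 0.03691 mol
n(NO2) = (2/1) × 0.03691 = 0.07382 mol
P(NO2) = nRT/V = 0.07382 × 0.08206 × 934 / 3.87 = 1.462 atm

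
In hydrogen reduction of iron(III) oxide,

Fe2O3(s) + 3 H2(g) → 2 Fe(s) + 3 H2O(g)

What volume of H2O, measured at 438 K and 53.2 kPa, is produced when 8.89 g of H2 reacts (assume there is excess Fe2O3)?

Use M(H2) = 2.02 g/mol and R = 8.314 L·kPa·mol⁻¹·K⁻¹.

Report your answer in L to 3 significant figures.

n(H2) = 8.890 / 2.02 = 4.401 mol
n(H2O) = (3/3) × 4.401 = 4.401 mol
V = nRT/P = 4.401 × 8.314 × 438 / 53.2 = 301.2 L

301 L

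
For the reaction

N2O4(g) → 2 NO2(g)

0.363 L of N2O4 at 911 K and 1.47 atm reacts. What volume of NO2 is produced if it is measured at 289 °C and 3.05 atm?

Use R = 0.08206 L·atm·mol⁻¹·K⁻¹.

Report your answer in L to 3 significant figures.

n(N2O4) = PV/RT = (1.47 × 0.363) / (0.08206 × 911) = 0.007138 mol
n(NO2) = (2/1) × 0.007138 = 0.01428 mol
V = nRT/P = 0.01428 × 0.08206 × 562.15 / 3.05 = 0.2160 L

0.216 L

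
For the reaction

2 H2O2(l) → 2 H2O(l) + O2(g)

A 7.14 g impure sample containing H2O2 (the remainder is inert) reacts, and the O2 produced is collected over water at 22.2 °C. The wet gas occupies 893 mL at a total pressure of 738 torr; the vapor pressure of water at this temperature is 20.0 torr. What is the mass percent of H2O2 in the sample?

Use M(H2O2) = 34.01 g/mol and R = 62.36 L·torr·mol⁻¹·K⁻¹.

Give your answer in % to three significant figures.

P(O2) = 738 − 20.0 = 718.0 torr
n(O2) = PV/RT = (718.0 × 0.8930) / (62.36 × 295.35) = 0.03481 mol
n(H2O2) = (2/1) × 0.03481 = 0.06962 mol
m(H2O2) = 0.06962 × 34.01 = 2.368 g
%H2O2 = 2.368 / 7.14 × 100 = 33.17%

33.2 %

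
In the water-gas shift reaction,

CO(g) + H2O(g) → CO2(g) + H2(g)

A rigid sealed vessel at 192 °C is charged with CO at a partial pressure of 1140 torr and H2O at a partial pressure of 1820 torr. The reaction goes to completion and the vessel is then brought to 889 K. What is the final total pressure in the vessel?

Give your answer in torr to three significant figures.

With V and T fixed, P_i ∝ n_i, so the mole ratios apply directly to partial pressures at 192 °C.
P(H2O) required for 1140 torr of CO = (1/1) × 1140 = 1140 torr; available 1820 torr, so CO is limiting.
P(H2O) remaining = 1820 − (1/1) × 1140 = 680.0 torr
P(gaseous products) = (1+1)/1 × 1140 = 2280 torr
P_total at 192 °C = 680.0 + 2280 = 2960 torr
Scaling to 889 K: P = 2960 × 889/465.15 = 5657 torr

5660 torr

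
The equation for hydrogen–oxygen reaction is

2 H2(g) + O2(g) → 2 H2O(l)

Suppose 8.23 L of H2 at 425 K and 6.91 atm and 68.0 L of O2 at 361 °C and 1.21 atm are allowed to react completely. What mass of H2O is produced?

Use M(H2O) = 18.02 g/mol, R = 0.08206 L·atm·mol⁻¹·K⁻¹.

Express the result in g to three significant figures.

n(H2) = PV/RT = (6.91 × 8.23) / (0.08206 × 425) = 1.631 mol
n(O2) = PV/RT = (1.21 × 68.0) / (0.08206 × 634.15) = 1.581 mol
For 1.631 mol H2, stoichiometry requires (1/2) × 1.631 = 0.8155 mol O2; 1.581 mol is available, so H2 is limiting.
n(H2O) = (2/2) × 1.631 = 1.631 mol
m(H2O) = 1.631 × 18.02 = 29.39 g

29.4 g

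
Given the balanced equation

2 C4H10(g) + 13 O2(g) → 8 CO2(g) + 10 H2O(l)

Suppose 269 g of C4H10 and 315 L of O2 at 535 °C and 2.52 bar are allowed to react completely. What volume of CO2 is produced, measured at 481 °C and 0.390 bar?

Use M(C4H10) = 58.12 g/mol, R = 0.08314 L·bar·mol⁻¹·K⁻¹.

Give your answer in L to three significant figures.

n(C4H10) = 269 / 58.12 = 4.628 mol
n(O2) = PV/RT = (2.52 × 315) / (0.08314 × 808.15) = 11.81 mol
For 4.628 mol C4H10, stoichiometry requires (13/2) × 4.628 = 30.08 mol O2; 11.81 mol is available, so O2 is limiting.
n(CO2) = (8/13) × 11.81 = 7.268 mol
V(CO2) = nRT/P = 7.268 × 0.08314 × 754.15 / 0.390 = 1168 L

1170 L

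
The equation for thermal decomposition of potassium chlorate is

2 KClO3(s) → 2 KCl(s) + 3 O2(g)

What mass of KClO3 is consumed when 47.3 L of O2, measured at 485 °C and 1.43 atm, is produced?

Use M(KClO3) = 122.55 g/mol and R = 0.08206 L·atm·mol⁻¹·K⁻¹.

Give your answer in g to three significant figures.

n(O2) = PV/RT = (1.43 × 47.3) / (0.08206 × 758.15) = 1.087 mol
n(KClO3) = (2/3) × 1.087 = 0.7247 mol
m(KClO3) = 0.7247 × 122.55 = 88.81 g

88.8 g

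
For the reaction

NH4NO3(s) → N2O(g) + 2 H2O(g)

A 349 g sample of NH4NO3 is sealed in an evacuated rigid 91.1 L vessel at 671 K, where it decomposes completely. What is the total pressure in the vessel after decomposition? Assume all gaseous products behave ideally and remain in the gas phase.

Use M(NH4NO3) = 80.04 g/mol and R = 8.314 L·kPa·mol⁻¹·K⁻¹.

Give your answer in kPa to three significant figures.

n(NH4NO3) = 349 / 80.04 = 4.360 mol
n(gas produced) = (3/1) × 4.360 = 13.08 mol
P = nRT/V = 13.08 × 8.314 × 671 / 91.1 = 801.0 kPa

801 kPa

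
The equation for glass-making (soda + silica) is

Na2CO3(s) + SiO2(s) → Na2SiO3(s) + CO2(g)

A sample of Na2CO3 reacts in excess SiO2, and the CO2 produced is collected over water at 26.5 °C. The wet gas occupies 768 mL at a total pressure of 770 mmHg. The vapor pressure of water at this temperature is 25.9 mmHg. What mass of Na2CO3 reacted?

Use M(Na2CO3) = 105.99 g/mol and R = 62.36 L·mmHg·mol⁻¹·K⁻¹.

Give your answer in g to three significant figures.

P(CO2) = 770 − 25.9 = 744.1 mmHg
n(CO2) = PV/RT = (744.1 × 0.7680) / (62.36 × 299.65) = 0.03058 mol
n(Na2CO3) = (1/1) × 0.03058 = 0.03058 mol
m(Na2CO3) = 0.03058 × 105.99 = 3.241 g

3.24 g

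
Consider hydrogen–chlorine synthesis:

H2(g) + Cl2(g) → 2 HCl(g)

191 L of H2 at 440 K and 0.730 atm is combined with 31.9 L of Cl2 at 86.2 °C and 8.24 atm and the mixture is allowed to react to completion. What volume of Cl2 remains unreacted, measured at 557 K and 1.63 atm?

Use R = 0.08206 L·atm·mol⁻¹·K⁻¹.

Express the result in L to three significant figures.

n(H2) = PV/RT = (0.730 × 191) / (0.08206 × 440) = 3.862 mol
n(Cl2) = PV/RT = (8.24 × 31.9) / (0.08206 × 359.35) = 8.914 mol
For 3.862 mol H2, stoichiometry requires (1/1) × 3.862 = 3.862 mol Cl2; 8.914 mol is available, so H2 is limiting.
n(Cl2) consumed = (1/1) × 3.862 = 3.862 mol; remaining = 8.914 − 3.862 = 5.052 mol
V(Cl2) = nRT/P = 5.052 × 0.08206 × 557 / 1.63 = 141.7 L

142 L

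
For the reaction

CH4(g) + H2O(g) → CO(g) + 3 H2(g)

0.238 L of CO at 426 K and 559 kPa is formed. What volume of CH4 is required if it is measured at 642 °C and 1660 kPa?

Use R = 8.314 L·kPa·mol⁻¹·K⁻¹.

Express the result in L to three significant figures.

0.172 L

n(CO) = PV/RT = (559 × 0.238) / (8.314 × 426) = 0.03756 mol
n(CH4) = (1/1) × 0.03756 = 0.03756 mol
V = nRT/P = 0.03756 × 8.314 × 915.15 / 1660 = 0.1722 L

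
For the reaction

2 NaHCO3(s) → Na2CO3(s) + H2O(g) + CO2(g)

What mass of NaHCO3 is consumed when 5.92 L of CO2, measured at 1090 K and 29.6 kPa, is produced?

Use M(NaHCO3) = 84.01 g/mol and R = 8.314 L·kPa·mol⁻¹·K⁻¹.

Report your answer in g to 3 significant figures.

n(CO2) = PV/RT = (29.6 × 5.92) / (8.314 × 1090) = 0.01934 mol
n(NaHCO3) = (2/1) × 0.01934 = 0.03868 mol
m(NaHCO3) = 0.03868 × 84.01 = 3.250 g

3.25 g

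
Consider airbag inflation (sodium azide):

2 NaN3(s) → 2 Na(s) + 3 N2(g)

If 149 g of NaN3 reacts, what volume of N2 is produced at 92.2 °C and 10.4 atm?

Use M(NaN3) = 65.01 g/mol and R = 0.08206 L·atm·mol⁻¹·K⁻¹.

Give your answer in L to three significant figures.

9.91 L

n(NaN3) = 149.0 / 65.01 = 2.292 mol
n(N2) = (3/2) × 2.292 = 3.438 mol
V = nRT/P = 3.438 × 0.08206 × 365.35 / 10.4 = 9.911 L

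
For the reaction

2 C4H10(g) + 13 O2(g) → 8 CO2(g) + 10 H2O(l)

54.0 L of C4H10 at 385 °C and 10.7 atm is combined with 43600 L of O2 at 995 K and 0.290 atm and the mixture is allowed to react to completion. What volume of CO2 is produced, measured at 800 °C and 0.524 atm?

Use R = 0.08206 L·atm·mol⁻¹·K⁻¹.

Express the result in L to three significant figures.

7190 L

n(C4H10) = PV/RT = (10.7 × 54.0) / (0.08206 × 658.15) = 10.70 mol
n(O2) = PV/RT = (0.290 × 43600) / (0.08206 × 995) = 154.9 mol
For 10.70 mol C4H10, stoichiometry requires (13/2) × 10.70 = 69.55 mol O2; 154.9 mol is available, so C4H10 is limiting.
n(CO2) = (8/2) × 10.70 = 42.80 mol
V(CO2) = nRT/P = 42.80 × 0.08206 × 1073.15 / 0.524 = 7193 L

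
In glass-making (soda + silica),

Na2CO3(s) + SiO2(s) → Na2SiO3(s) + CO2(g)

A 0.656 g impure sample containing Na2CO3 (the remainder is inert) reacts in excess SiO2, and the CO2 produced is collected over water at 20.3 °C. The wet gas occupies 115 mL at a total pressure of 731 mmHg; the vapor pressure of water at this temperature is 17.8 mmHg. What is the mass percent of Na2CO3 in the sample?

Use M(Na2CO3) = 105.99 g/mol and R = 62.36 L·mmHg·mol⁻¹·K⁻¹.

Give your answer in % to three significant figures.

72.4 %

P(CO2) = 731 − 17.8 = 713.2 mmHg
n(CO2) = PV/RT = (713.2 × 0.1150) / (62.36 × 293.45) = 0.004482 mol
n(Na2CO3) = (1/1) × 0.004482 = 0.004482 mol
m(Na2CO3) = 0.004482 × 105.99 = 0.4750 g
%Na2CO3 = 0.4750 / 0.656 × 100 = 72.41%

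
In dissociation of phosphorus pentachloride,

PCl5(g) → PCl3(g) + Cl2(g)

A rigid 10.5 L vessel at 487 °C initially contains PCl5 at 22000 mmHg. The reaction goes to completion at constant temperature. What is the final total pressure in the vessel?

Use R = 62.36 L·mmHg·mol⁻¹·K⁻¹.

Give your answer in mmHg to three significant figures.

44000 mmHg

Rigid vessel, constant T ⇒ P scales with total gas moles (1 → 2).
P_final = (2/1) × 22000 = 44000 mmHg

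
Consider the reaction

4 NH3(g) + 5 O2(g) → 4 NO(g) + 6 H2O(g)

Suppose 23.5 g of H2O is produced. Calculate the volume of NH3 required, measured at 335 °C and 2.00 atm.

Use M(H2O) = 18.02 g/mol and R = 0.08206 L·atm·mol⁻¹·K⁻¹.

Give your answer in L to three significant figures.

n(H2O) = 23.50 / 18.02 = 1.304 mol
n(NH3) = (4/6) × 1.304 = 0.8693 mol
V = nRT/P = 0.8693 × 0.08206 × 608.15 / 2.00 = 21.69 L

21.7 L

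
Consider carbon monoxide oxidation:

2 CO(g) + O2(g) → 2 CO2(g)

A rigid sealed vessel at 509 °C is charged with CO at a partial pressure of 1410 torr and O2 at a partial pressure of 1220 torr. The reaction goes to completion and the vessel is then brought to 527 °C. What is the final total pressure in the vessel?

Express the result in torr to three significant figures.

1970 torr

Because the vessel is rigid and T is held at 509 °C, work the stoichiometry in partial pressures (P_i = n_iRT/V).
P(O2) required for 1410 torr of CO = (1/2) × 1410 = 705.0 torr; available 1220 torr, so CO is limiting.
P(O2) remaining = 1220 − (1/2) × 1410 = 515.0 torr
P(gaseous products) = (2)/2 × 1410 = 1410 torr
P_total at 509 °C = 515.0 + 1410 = 1925 torr
Scaling to 527 °C: P = 1925 × 800.15/782.15 = 1969 torr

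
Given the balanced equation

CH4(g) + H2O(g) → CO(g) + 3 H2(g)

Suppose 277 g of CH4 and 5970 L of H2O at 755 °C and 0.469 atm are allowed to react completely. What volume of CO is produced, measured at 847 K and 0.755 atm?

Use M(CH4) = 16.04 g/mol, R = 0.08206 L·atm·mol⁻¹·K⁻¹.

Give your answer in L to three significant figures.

n(CH4) = 277 / 16.04 = 17.27 mol
n(H2O) = PV/RT = (0.469 × 5970) / (0.08206 × 1028.15) = 33.19 mol
For 17.27 mol CH4, stoichiometry requires (1/1) × 17.27 = 17.27 mol H2O; 33.19 mol is available, so CH4 is limiting.
n(CO) = (1/1) × 17.27 = 17.27 mol
V(CO) = nRT/P = 17.27 × 0.08206 × 847 / 0.755 = 1590 L

1590 L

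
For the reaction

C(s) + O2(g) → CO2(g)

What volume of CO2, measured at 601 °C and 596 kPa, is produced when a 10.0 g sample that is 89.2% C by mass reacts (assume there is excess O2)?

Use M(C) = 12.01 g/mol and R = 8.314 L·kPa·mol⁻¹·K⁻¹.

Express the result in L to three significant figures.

9.06 L

mass of C = 10.0 × 89.2/100 = 8.920 g
n(C) = 8.920 / 12.01 = 0.7427 mol
n(CO2) = (1/1) × 0.7427 = 0.7427 mol
V = nRT/P = 0.7427 × 8.314 × 874.15 / 596 = 9.057 L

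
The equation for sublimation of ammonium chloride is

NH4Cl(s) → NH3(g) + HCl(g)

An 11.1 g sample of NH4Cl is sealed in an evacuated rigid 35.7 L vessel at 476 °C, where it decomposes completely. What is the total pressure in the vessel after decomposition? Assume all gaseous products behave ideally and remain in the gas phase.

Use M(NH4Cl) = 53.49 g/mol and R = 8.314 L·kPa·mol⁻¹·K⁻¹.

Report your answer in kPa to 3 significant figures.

n(NH4Cl) = 11.1 / 53.49 = 0.2075 mol
n(gas produced) = (2/1) × 0.2075 = 0.4150 mol
P = nRT/V = 0.4150 × 8.314 × 749.15 / 35.7 = 72.40 kPa

72.4 kPa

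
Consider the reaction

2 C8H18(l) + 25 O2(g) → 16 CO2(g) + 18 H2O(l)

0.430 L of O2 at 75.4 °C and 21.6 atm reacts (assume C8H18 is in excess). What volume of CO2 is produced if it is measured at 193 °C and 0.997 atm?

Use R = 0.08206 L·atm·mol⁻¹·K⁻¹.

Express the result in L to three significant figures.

7.97 L

n(O2) = PV/RT = (21.6 × 0.430) / (0.08206 × 348.55) = 0.3247 mol
n(CO2) = (16/25) × 0.3247 = 0.2078 mol
V = nRT/P = 0.2078 × 0.08206 × 466.15 / 0.997 = 7.973 L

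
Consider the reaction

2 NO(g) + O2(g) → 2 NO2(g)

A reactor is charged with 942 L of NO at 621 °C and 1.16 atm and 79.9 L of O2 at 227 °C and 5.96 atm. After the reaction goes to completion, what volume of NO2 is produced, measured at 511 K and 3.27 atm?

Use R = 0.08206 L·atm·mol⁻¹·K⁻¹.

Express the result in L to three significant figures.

n(NO) = PV/RT = (1.16 × 942) / (0.08206 × 894.15) = 14.89 mol
n(O2) = PV/RT = (5.96 × 79.9) / (0.08206 × 500.15) = 11.60 mol
For 14.89 mol NO, stoichiometry requires (1/2) × 14.89 = 7.445 mol O2; 11.60 mol is available, so NO is limiting.
n(NO2) = (2/2) × 14.89 = 14.89 mol
V(NO2) = nRT/P = 14.89 × 0.08206 × 511 / 3.27 = 190.9 L

191 L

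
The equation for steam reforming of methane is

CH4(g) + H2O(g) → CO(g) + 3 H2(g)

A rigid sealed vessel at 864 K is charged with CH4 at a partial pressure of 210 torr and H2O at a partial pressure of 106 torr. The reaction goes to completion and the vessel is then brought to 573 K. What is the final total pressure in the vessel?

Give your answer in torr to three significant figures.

350 torr

Because the vessel is rigid and T is held at 864 K, work the stoichiometry in partial pressures (P_i = n_iRT/V).
P(H2O) required for 210 torr of CH4 = (1/1) × 210 = 210.0 torr; available 106 torr, so H2O is limiting.
P(CH4) remaining = 210 − (1/1) × 106 = 104.0 torr
P(gaseous products) = (1+3)/1 × 106 = 424.0 torr
P_total at 864 K = 104.0 + 424.0 = 528.0 torr
Scaling to 573 K: P = 528.0 × 573/864 = 350.2 torr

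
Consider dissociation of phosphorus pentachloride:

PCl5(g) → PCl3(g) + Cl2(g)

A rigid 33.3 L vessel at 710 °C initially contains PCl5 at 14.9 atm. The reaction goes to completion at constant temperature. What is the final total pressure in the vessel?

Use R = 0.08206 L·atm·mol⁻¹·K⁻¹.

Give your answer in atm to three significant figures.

29.8 atm

Rigid vessel, constant T ⇒ P scales with total gas moles (1 → 2).
P_final = (2/1) × 14.9 = 29.80 atm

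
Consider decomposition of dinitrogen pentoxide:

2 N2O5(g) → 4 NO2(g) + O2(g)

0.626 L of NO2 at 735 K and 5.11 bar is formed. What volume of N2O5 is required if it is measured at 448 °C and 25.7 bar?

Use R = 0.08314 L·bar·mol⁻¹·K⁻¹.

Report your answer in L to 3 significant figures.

0.0611 L

n(NO2) = PV/RT = (5.11 × 0.626) / (0.08314 × 735) = 0.05235 mol
n(N2O5) = (2/4) × 0.05235 = 0.02618 mol
V = nRT/P = 0.02618 × 0.08314 × 721.15 / 25.7 = 0.06108 L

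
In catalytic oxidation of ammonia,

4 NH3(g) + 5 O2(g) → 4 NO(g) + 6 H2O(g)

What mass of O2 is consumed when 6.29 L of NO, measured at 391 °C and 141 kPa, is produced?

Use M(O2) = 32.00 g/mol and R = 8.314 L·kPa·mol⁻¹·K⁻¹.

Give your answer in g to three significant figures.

n(NO) = PV/RT = (141 × 6.29) / (8.314 × 664.15) = 0.1606 mol
n(O2) = (5/4) × 0.1606 = 0.2007 mol
m(O2) = 0.2007 × 32.00 = 6.422 g

6.42 g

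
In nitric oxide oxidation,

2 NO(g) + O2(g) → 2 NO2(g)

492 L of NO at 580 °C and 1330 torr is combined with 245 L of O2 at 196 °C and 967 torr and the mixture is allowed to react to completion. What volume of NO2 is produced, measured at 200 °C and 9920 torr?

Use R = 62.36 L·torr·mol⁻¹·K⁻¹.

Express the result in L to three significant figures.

36.6 L

n(NO) = PV/RT = (1330 × 492) / (62.36 × 853.15) = 12.30 mol
n(O2) = PV/RT = (967 × 245) / (62.36 × 469.15) = 8.098 mol
For 12.30 mol NO, stoichiometry requires (1/2) × 12.30 = 6.150 mol O2; 8.098 mol is available, so NO is limiting.
n(NO2) = (2/2) × 12.30 = 12.30 mol
V(NO2) = nRT/P = 12.30 × 62.36 × 473.15 / 9920 = 36.58 L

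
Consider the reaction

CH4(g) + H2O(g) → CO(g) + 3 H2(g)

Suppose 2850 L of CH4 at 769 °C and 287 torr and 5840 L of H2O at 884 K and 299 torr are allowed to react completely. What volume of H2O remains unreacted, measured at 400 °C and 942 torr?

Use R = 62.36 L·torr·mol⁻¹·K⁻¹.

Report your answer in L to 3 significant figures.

851 L

n(CH4) = PV/RT = (287 × 2850) / (62.36 × 1042.15) = 12.59 mol
n(H2O) = PV/RT = (299 × 5840) / (62.36 × 884) = 31.68 mol
For 12.59 mol CH4, stoichiometry requires (1/1) × 12.59 = 12.59 mol H2O; 31.68 mol is available, so CH4 is limiting.
n(H2O) consumed = (1/1) × 12.59 = 12.59 mol; remaining = 31.68 − 12.59 = 19.09 mol
V(H2O) = nRT/P = 19.09 × 62.36 × 673.15 / 942 = 850.7 L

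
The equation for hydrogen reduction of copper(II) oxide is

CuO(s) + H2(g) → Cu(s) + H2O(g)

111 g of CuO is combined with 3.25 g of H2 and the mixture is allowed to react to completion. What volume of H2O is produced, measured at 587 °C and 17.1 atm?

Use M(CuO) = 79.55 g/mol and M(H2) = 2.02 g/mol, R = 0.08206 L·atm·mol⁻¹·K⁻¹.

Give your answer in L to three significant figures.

n(CuO) = 111 / 79.55 = 1.395 mol
n(H2) = 3.25 / 2.02 = 1.609 mol
For 1.395 mol CuO, stoichiometry requires (1/1) × 1.395 = 1.395 mol H2; 1.609 mol is available, so CuO is limiting.
n(H2O) = (1/1) × 1.395 = 1.395 mol
V(H2O) = nRT/P = 1.395 × 0.08206 × 860.15 / 17.1 = 5.758 L

5.76 L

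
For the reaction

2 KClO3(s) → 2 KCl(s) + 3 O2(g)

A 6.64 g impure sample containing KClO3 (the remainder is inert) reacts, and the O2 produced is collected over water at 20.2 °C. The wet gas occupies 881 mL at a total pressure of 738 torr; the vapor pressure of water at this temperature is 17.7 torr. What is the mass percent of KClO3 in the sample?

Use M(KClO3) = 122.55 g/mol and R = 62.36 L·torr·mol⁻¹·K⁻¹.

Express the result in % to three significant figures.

42.7 %

P(O2) = 738 − 17.7 = 720.3 torr
n(O2) = PV/RT = (720.3 × 0.8810) / (62.36 × 293.35) = 0.03469 mol
n(KClO3) = (2/3) × 0.03469 = 0.02313 mol
m(KClO3) = 0.02313 × 122.55 = 2.835 g
%KClO3 = 2.835 / 6.64 × 100 = 42.70%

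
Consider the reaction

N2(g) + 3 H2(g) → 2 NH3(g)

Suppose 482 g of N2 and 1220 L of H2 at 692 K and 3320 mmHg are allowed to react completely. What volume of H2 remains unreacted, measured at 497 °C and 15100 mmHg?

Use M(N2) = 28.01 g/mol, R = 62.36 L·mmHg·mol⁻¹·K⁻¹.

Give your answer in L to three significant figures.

134 L

n(N2) = 482 / 28.01 = 17.21 mol
n(H2) = PV/RT = (3320 × 1220) / (62.36 × 692) = 93.86 mol
For 17.21 mol N2, stoichiometry requires (3/1) × 17.21 = 51.63 mol H2; 93.86 mol is available, so N2 is limiting.
n(H2) consumed = (3/1) × 17.21 = 51.63 mol; remaining = 93.86 − 51.63 = 42.23 mol
V(H2) = nRT/P = 42.23 × 62.36 × 770.15 / 15100 = 134.3 L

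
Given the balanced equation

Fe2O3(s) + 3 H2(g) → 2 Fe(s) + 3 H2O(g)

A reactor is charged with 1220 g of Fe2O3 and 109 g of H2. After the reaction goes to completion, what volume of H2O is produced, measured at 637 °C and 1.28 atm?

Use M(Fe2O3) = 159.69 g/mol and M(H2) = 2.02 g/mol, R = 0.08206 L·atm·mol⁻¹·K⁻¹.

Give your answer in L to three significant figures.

1340 L

n(Fe2O3) = 1220 / 159.69 = 7.640 mol
n(H2) = 109 / 2.02 = 53.96 mol
For 7.640 mol Fe2O3, stoichiometry requires (3/1) × 7.640 = 22.92 mol H2; 53.96 mol is available, so Fe2O3 is limiting.
n(H2O) = (3/1) × 7.640 = 22.92 mol
V(H2O) = nRT/P = 22.92 × 0.08206 × 910.15 / 1.28 = 1337 L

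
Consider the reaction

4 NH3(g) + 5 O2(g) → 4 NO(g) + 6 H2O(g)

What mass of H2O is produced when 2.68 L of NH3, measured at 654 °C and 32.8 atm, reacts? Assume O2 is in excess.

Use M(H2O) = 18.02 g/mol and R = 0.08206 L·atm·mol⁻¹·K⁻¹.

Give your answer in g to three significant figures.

31.2 g

n(NH3) = PV/RT = (32.8 × 2.68) / (0.08206 × 927.15) = 1.155 mol
n(H2O) = (6/4) × 1.155 = 1.732 mol
m(H2O) = 1.732 × 18.02 = 31.21 g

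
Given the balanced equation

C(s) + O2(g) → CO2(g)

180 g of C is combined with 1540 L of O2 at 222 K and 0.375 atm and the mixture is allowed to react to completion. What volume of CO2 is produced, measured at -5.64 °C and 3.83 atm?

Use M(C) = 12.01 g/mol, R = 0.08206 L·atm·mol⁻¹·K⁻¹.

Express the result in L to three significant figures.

n(C) = 180 / 12.01 = 14.99 mol
n(O2) = PV/RT = (0.375 × 1540) / (0.08206 × 222) = 31.70 mol
For 14.99 mol C, stoichiometry requires (1/1) × 14.99 = 14.99 mol O2; 31.70 mol is available, so C is limiting.
n(CO2) = (1/1) × 14.99 = 14.99 mol
V(CO2) = nRT/P = 14.99 × 0.08206 × 267.51 / 3.83 = 85.92 L

85.9 L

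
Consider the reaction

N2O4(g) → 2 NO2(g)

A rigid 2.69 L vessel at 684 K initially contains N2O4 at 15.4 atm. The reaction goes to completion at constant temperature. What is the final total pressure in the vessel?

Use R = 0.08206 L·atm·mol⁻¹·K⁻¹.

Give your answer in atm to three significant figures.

At constant T and V, P ∝ n(gas): 1 mol gas → 2 mol gas.
P_final = (2/1) × 15.4 = 30.80 atm

30.8 atm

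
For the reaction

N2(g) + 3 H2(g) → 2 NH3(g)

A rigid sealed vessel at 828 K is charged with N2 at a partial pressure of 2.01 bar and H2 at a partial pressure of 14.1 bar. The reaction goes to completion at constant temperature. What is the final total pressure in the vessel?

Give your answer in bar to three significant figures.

12.1 bar

At constant V, partial pressures at 828 K are proportional to moles, so apply stoichiometry directly to pressures.
P(H2) required for 2.01 bar of N2 = (3/1) × 2.01 = 6.030 bar; available 14.1 bar, so N2 is limiting.
P(H2) remaining = 14.1 − (3/1) × 2.01 = 8.070 bar
P(gaseous products) = (2)/1 × 2.01 = 4.020 bar
P_total at 828 K = 8.070 + 4.020 = 12.09 bar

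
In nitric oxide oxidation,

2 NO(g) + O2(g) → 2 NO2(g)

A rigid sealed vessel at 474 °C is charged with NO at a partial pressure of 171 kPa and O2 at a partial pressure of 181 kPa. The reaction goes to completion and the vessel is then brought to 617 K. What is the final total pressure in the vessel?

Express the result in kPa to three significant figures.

220 kPa

With V and T fixed, P_i ∝ n_i, so the mole ratios apply directly to partial pressures at 474 °C.
P(O2) required for 171 kPa of NO = (1/2) × 171 = 85.50 kPa; available 181 kPa, so NO is limiting.
P(O2) remaining = 181 − (1/2) × 171 = 95.50 kPa
P(gaseous products) = (2)/2 × 171 = 171.0 kPa
P_total at 474 °C = 95.50 + 171.0 = 266.5 kPa
Scaling to 617 K: P = 266.5 × 617/747.15 = 220.1 kPa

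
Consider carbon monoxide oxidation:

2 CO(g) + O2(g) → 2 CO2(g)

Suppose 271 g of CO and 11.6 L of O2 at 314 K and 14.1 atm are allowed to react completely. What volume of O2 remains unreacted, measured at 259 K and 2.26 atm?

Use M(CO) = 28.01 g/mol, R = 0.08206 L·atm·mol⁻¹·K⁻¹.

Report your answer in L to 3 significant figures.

n(CO) = 271 / 28.01 = 9.675 mol
n(O2) = PV/RT = (14.1 × 11.6) / (0.08206 × 314) = 6.348 mol
For 9.675 mol CO, stoichiometry requires (1/2) × 9.675 = 4.838 mol O2; 6.348 mol is available, so CO is limiting.
n(O2) consumed = (1/2) × 9.675 = 4.838 mol; remaining = 6.348 − 4.838 = 1.510 mol
V(O2) = nRT/P = 1.510 × 0.08206 × 259 / 2.26 = 14.20 L

14.2 L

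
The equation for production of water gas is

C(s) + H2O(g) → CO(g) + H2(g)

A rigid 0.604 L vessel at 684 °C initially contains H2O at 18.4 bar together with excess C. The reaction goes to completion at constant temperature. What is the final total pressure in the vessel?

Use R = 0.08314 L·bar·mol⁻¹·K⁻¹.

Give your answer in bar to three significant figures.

36.8 bar

At constant T and V, P ∝ n(gas): 1 mol gas → 2 mol gas.
P_final = (2/1) × 18.4 = 36.80 bar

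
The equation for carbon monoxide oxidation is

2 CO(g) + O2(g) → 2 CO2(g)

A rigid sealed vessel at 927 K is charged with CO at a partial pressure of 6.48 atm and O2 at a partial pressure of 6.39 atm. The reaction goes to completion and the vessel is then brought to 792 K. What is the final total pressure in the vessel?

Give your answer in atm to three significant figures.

Because the vessel is rigid and T is held at 927 K, work the stoichiometry in partial pressures (P_i = n_iRT/V).
P(O2) required for 6.48 atm of CO = (1/2) × 6.48 = 3.240 atm; available 6.39 atm, so CO is limiting.
P(O2) remaining = 6.39 − (1/2) × 6.48 = 3.150 atm
P(gaseous products) = (2)/2 × 6.48 = 6.480 atm
P_total at 927 K = 3.150 + 6.480 = 9.630 atm
Scaling to 792 K: P = 9.630 × 792/927 = 8.228 atm

8.23 atm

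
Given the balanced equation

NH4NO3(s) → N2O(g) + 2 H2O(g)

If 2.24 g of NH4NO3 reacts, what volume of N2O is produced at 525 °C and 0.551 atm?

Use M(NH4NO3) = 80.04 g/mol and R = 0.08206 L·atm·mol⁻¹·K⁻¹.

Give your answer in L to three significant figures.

n(NH4NO3) = 2.240 / 80.04 = 0.02799 mol
n(N2O) = (1/1) × 0.02799 = 0.02799 mol
V = nRT/P = 0.02799 × 0.08206 × 798.15 / 0.551 = 3.327 L

3.33 L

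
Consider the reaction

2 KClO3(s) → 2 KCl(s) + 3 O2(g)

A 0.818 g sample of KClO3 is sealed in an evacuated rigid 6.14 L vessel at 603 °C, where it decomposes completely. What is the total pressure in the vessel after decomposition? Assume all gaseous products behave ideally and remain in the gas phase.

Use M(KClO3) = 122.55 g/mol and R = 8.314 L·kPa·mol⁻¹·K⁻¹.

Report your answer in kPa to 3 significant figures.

11.9 kPa

n(KClO3) = 0.818 / 122.55 = 0.006675 mol
n(gas produced) = (3/2) × 0.006675 = 0.01001 mol
P = nRT/V = 0.01001 × 8.314 × 876.15 / 6.14 = 11.88 kPa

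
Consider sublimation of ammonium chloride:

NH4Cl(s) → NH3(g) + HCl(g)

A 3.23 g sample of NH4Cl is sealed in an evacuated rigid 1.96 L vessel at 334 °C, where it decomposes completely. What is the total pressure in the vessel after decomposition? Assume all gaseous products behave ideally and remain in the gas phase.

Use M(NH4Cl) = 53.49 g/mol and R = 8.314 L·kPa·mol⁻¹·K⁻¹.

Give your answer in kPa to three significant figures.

n(NH4Cl) = 3.23 / 53.49 = 0.06039 mol
n(gas produced) = (2/1) × 0.06039 = 0.1208 mol
P = nRT/V = 0.1208 × 8.314 × 607.15 / 1.96 = 311.1 kPa

311 kPa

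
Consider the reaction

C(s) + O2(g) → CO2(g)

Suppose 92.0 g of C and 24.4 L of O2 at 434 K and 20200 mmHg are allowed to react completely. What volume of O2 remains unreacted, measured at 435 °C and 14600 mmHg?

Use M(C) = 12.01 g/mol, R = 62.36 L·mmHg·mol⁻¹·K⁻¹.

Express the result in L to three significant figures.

n(C) = 92.0 / 12.01 = 7.660 mol
n(O2) = PV/RT = (20200 × 24.4) / (62.36 × 434) = 18.21 mol
For 7.660 mol C, stoichiometry requires (1/1) × 7.660 = 7.660 mol O2; 18.21 mol is available, so C is limiting.
n(O2) consumed = (1/1) × 7.660 = 7.660 mol; remaining = 18.21 − 7.660 = 10.55 mol
V(O2) = nRT/P = 10.55 × 62.36 × 708.15 / 14600 = 31.91 L

31.9 L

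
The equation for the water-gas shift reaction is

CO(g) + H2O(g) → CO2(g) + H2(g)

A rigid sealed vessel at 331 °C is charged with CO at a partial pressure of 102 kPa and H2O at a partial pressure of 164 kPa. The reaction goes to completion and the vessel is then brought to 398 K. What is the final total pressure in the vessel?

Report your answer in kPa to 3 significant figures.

175 kPa

With V and T fixed, P_i ∝ n_i, so the mole ratios apply directly to partial pressures at 331 °C.
P(H2O) required for 102 kPa of CO = (1/1) × 102 = 102.0 kPa; available 164 kPa, so CO is limiting.
P(H2O) remaining = 164 − (1/1) × 102 = 62.00 kPa
P(gaseous products) = (1+1)/1 × 102 = 204.0 kPa
P_total at 331 °C = 62.00 + 204.0 = 266.0 kPa
Scaling to 398 K: P = 266.0 × 398/604.15 = 175.2 kPa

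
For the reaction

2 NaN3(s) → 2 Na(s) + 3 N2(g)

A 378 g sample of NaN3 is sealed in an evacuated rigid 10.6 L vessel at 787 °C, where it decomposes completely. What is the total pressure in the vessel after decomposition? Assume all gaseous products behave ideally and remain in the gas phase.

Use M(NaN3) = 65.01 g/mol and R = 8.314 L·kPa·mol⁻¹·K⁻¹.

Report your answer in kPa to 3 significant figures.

7250 kPa

n(NaN3) = 378 / 65.01 = 5.814 mol
n(gas produced) = (3/2) × 5.814 = 8.721 mol
P = nRT/V = 8.721 × 8.314 × 1060.15 / 10.6 = 7252 kPa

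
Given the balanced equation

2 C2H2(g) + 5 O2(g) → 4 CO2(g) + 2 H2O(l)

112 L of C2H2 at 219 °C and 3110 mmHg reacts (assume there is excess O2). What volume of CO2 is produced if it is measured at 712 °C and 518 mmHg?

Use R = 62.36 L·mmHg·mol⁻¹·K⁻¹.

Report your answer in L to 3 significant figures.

2690 L

n(C2H2) = PV/RT = (3110 × 112) / (62.36 × 492.15) = 11.35 mol
n(CO2) = (4/2) × 11.35 = 22.70 mol
V = nRT/P = 22.70 × 62.36 × 985.15 / 518 = 2692 L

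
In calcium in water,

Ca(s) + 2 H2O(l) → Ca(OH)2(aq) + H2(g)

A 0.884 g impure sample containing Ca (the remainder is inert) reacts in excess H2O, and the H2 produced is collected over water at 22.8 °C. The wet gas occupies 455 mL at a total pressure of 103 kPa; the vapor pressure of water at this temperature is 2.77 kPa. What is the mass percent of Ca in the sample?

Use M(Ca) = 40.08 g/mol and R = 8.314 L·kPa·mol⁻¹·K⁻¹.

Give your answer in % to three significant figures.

P(H2) = 103 − 2.77 = 100.2 kPa
n(H2) = PV/RT = (100.2 × 0.4550) / (8.314 × 295.95) = 0.01853 mol
n(Ca) = (1/1) × 0.01853 = 0.01853 mol
m(Ca) = 0.01853 × 40.08 = 0.7427 g
%Ca = 0.7427 / 0.884 × 100 = 84.02%

84.0 %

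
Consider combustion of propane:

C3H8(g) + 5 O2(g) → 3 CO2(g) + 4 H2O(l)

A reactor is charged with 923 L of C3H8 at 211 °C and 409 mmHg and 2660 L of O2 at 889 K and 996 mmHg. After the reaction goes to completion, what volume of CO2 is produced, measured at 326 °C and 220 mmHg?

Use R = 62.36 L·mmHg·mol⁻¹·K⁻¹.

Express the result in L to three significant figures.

4870 L

n(C3H8) = PV/RT = (409 × 923) / (62.36 × 484.15) = 12.50 mol
n(O2) = PV/RT = (996 × 2660) / (62.36 × 889) = 47.79 mol
For 12.50 mol C3H8, stoichiometry requires (5/1) × 12.50 = 62.50 mol O2; 47.79 mol is available, so O2 is limiting.
n(CO2) = (3/5) × 47.79 = 28.67 mol
V(CO2) = nRT/P = 28.67 × 62.36 × 599.15 / 220 = 4869 L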